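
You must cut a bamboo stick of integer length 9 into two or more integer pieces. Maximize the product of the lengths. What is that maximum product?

27

Define m[k] = max over 1≤i<k of i · max(k−i, m[k−i]); the inner max lets the remainder stay uncut if that's better.
m[2] = 1*max(1,0) = 1*1 = 1
m[3] = 1*max(2,1) = 1*2 = 2
m[4] = 2*max(2,1) = 2*2 = 4
m[5] = 2*max(3,2) = 2*3 = 6
m[6] = 3*max(3,2) = 3*3 = 9
m[7] = 2*max(5,6) = 2*6 = 12
m[8] = 2*max(6,9) = 2*9 = 18
m[9] = 3*max(6,9) = 3*9 = 27
One optimal split: 3 + 3 + 3; product 3*3*3 = 27.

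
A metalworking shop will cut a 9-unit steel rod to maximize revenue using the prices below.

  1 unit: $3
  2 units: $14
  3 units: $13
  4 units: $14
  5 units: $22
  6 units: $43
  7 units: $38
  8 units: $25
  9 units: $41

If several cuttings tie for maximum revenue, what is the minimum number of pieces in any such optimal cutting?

3

Consider every possible first cut. r[k] is the best of p[i]+r[k−i] over all sellable i≤k.
r[1] = 3
r[2] = max(3+3, 14+0) = 14
r[3] = max(3+14, 14+3, 13+0) = 17
r[4] = max(3+17, 14+14, 13+3, 14+0) = 28
r[5] = max(3+28, 14+17, 13+14, 14+3, 22+0) = 31
r[6] = max(3+31, 14+28, 13+17, 14+14, 22+3, 43+0) = 43
r[7] = max(3+43, 14+31, 13+28, …, 43+3, 38+0) = 46
r[8] = max(3+46, 14+43, 13+31, …, 38+3, 25+0) = 57
r[9] = max(3+57, 14+46, 13+43, …, 25+3, 41+0) = 60
Maximum revenue is $60.
Now minimize piece count subject to staying optimal: for each k, pieces[k] = 1 + min over i with p[i]+r[k−i]=r[k] of pieces[k−i].
pieces[6] = 1
pieces[7] = 2
pieces[8] = 2
pieces[9] = 3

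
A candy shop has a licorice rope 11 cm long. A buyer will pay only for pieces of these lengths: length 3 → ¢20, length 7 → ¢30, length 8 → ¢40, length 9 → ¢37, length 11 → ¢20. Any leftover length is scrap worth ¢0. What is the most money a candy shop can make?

60

Let f[k] be the best obtainable value from length k. For each k, try every first piece i and keep the best of price[i] + f[k−i].
f[1] = 0
f[2] = 0
f[3] = 20
f[4] = 20
f[5] = 20
f[6] = 40  (first piece 3, then f[3]=20)
f[7] = max(20+20, 30+0) = 40
f[8] = max(20+20, 30+0, 40+0) = 40
f[9] = max(20+40, 30+0, 40+0, 37+0) = 60
f[10] = max(20+40, 30+20, 40+0, 37+0) = 60
f[11] = max(20+40, 30+20, 40+20, 37+0, 20+0) = 60
One optimal cutting: pieces 3 + 3 + 3 with 2 cm of scrap → ¢60.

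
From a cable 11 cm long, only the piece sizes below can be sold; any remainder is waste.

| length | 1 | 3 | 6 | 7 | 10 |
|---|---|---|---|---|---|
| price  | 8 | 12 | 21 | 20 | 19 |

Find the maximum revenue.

Build best[k] bottom-up: best[k] = max over allowed piece i of (p[i] + best[k−i]).
best[1] = 8
best[2] = 16  (first piece 1, then best[1]=8)
best[3] = 24  (first piece 1, then best[2]=16)
best[4] = 32  (first piece 1, then best[3]=24)
best[5] = 40  (first piece 1, then best[4]=32)
best[6] = 48  (first piece 1, then best[5]=40)
best[7] = 56  (first piece 1, then best[6]=48)
best[8] = 64  (first piece 1, then best[7]=56)
best[9] = 72  (first piece 1, then best[8]=64)
best[10] = 80  (first piece 1, then best[9]=72)
best[11] = 88  (first piece 1, then best[10]=80)
One optimal cutting: 1 + 1 + 1 + 1 + 1 + 1 + 1 + 1 + 1 + 1 + 1 → 88.

88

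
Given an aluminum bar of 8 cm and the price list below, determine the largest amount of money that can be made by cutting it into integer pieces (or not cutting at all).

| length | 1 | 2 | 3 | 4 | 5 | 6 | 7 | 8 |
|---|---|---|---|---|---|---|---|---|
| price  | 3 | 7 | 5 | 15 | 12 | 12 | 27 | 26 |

30

Build r[k] bottom-up: r[k] = max over allowed piece i of (p[i] + r[k−i]).
r[1] = 3
r[2] = max(3+3, 7+0) = 7
r[3] = max(3+7, 7+3, 5+0) = 10
r[4] = max(3+10, 7+7, 5+3, 15+0) = 15
r[5] = max(3+15, 7+10, 5+7, 15+3, 12+0) = 18
r[6] = max(3+18, 7+15, 5+10, 15+7, 12+3, 12+0) = 22
r[7] = max(3+22, 7+18, 5+15, …, 12+3, 27+0) = 27
r[8] = max(3+27, 7+22, 5+18, …, 27+3, 26+0) = 30
One optimal cutting: 7 + 1 → $27 + $3 = $30.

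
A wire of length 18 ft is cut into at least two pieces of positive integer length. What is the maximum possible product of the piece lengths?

Let f[k] be the best product for length k (with at least one cut). For each first piece i, the rest contributes max(k−i, f[k−i]).
f[2] = 1×max(1,0) = 1×1 = 1
f[3] = 1×max(2,1) = 1×2 = 2
f[4] = 2×max(2,1) = 2×2 = 4
f[5] = 2×max(3,2) = 2×3 = 6
f[6] = 3×max(3,2) = 3×3 = 9
f[7] = 2×max(5,6) = 2×6 = 12
f[8] = 2×max(6,9) = 2×9 = 18
f[9] = 3×max(6,9) = 3×9 = 27
f[10] = 2×max(8,18) = 2×18 = 36
f[11] = 2×max(9,27) = 2×27 = 54
f[12] = 3×max(9,27) = 3×27 = 81
f[13] = 2×max(11,54) = 2×54 = 108
f[14] = 2×max(12,81) = 2×81 = 162
f[15] = 3×max(12,81) = 3×81 = 243
f[16] = 2×max(14,162) = 2×162 = 324
f[17] = 2×max(15,243) = 2×243 = 486
f[18] = 3×max(15,243) = 3×243 = 729
One optimal split: 3 + 3 + 3 + 3 + 3 + 3; product 3×3×3×3×3×3 = 729.

729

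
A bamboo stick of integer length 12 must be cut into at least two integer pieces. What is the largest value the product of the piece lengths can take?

81

Let f[k] be the best product for length k (with at least one cut). For each first piece i, the rest contributes max(k−i, f[k−i]).
f[2] = 1*max(1,0) = 1*1 = 1
f[3] = max(1*2, 2*1) = 2
f[4] = max(1*3, 2*2, 3*1) = 4
f[5] = max(1*4, 2*3, 3*2, 4*1) = 6
f[6] = max(1*6, 2*4, 3*3, 4*2, 5*1) = 9
f[7] = max(1*9, 2*6, 3*4, 4*3, 5*2, 6*1) = 12
f[8] = max(1*12, 2*9, 3*6, …, 6*2, 7*1) = 18
f[9] = max(1*18, 2*12, 3*9, …, 7*2, 8*1) = 27
f[10] = max(1*27, 2*18, 3*12, …, 8*2, 9*1) = 36
f[11] = max(1*36, 2*27, 3*18, …, 9*2, 10*1) = 54
f[12] = max(1*54, 2*36, 3*27, …, 10*2, 11*1) = 81
One optimal split: 3 + 3 + 3 + 3; product 3*3*3*3 = 81.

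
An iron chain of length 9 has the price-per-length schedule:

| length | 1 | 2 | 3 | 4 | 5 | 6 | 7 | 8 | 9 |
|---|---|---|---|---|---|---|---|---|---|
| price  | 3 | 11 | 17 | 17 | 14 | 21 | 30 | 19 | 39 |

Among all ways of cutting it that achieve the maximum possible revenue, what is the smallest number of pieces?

Consider every possible first cut. r[k] is the best of p[i]+r[k−i] over all sellable i≤k.
r[1] = 3
r[2] = max(3+3, 11+0) = 11
r[3] = max(3+11, 11+3, 17+0) = 17
r[4] = max(3+17, 11+11, 17+3, 17+0) = 22
r[5] = max(3+22, 11+17, 17+11, 17+3, 14+0) = 28
r[6] = max(3+28, 11+22, 17+17, 17+11, 14+3, 21+0) = 34
r[7] = max(3+34, 11+28, 17+22, …, 21+3, 30+0) = 39
r[8] = max(3+39, 11+34, 17+28, …, 30+3, 19+0) = 45
r[9] = max(3+45, 11+39, 17+34, …, 19+3, 39+0) = 51
Maximum revenue is $51.
Now minimize piece count subject to staying optimal: for each k, pieces[k] = 1 + min over i with p[i]+r[k−i]=r[k] of pieces[k−i].
pieces[6] = 2
pieces[7] = 3
pieces[8] = 3
pieces[9] = 3

3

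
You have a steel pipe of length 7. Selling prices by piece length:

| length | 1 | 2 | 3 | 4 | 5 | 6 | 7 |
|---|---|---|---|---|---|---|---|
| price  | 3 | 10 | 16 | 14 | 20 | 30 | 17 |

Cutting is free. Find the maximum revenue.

Consider every possible first cut. R[k] is the best of p[i]+R[k−i] over all sellable i≤k.
R[1] = 3
R[2] = 10
R[3] = 16
R[4] = 20  (first piece 2, then R[2]=10)
R[5] = 26  (first piece 2, then R[3]=16)
R[6] = 32  (first piece 3, then R[3]=16)
R[7] = 36  (first piece 2, then R[5]=26)
One optimal cutting: 3 + 2 + 2 → $16 + $10 + $10 = $36.

36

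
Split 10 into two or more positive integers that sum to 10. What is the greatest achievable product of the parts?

36

Define g[k] = max over 1≤i<k of i · max(k−i, g[k−i]); the inner max lets the remainder stay uncut if that's better.
g[2] = 1·max(1,0) = 1·1 = 1
g[3] = max(1·2, 2·1) = 2
g[4] = max(1·3, 2·2, 3·1) = 4
g[5] = max(1·4, 2·3, 3·2, 4·1) = 6
g[6] = max(1·6, 2·4, 3·3, 4·2, 5·1) = 9
g[7] = max(1·9, 2·6, 3·4, 4·3, 5·2, 6·1) = 12
g[8] = max(1·12, 2·9, 3·6, …, 6·2, 7·1) = 18
g[9] = max(1·18, 2·12, 3·9, …, 7·2, 8·1) = 27
g[10] = max(1·27, 2·18, 3·12, …, 8·2, 9·1) = 36
One optimal split: 3 + 3 + 2 + 2; product 3·3·2·2 = 36.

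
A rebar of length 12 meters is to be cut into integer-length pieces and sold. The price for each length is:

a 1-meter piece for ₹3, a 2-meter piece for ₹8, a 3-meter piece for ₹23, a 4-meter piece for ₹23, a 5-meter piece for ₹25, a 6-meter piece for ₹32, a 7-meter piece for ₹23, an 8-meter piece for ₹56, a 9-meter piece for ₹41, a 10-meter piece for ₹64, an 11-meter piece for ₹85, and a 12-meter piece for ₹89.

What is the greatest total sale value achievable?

92

Let best[k] be the best obtainable value from length k. For each k, try every first piece i and keep the best of price[i] + best[k−i].
best[1] = 3
best[2] = 8
best[3] = 23
best[4] = 26  (first piece 1, then best[3]=23)
best[5] = 31  (first piece 2, then best[3]=23)
best[6] = 46  (first piece 3, then best[3]=23)
best[7] = 49  (first piece 1, then best[6]=46)
best[8] = 56
best[9] = 69  (first piece 3, then best[6]=46)
best[10] = 72  (first piece 1, then best[9]=69)
best[11] = 85
best[12] = 92  (first piece 3, then best[9]=69)
One optimal cutting: 3 + 3 + 3 + 3 → ₹23 + ₹23 + ₹23 + ₹23 = ₹92.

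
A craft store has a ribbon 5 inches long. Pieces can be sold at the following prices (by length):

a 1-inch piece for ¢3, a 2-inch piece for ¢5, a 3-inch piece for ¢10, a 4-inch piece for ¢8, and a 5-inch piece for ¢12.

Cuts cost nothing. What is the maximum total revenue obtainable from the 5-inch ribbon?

16

Build v[k] bottom-up: v[k] = max over allowed piece i of (p[i] + v[k−i]).
v[1] = 3
v[2] = 6  (first piece 1, then v[1]=3)
v[3] = 10
v[4] = 13  (first piece 1, then v[3]=10)
v[5] = 16  (first piece 1, then v[4]=13)
One optimal cutting: 3 + 1 + 1 → ¢10 + ¢3 + ¢3 = ¢16.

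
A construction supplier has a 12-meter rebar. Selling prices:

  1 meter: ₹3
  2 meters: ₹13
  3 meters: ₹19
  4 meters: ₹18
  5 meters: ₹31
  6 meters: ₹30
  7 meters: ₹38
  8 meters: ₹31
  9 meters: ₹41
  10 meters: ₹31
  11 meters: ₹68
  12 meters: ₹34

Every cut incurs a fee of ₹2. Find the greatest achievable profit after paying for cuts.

Build r[k] bottom-up: r[k] = max over allowed piece i of (p[i] + r[k−i]) − 2 per cut.
r[1] = 3
r[2] = max(3+3-2, 13+0) = 13
r[3] = max(3+13-2, 13+3-2, 19+0) = 19
r[4] = max(3+19-2, 13+13-2, 19+3-2, 18+0) = 24
r[5] = max(3+24-2, 13+19-2, 19+13-2, 18+3-2, 31+0) = 31
r[6] = max(3+31-2, 13+24-2, 19+19-2, 18+13-2, 31+3-2, 30+0) = 36
r[7] = max(3+36-2, 13+31-2, 19+24-2, …, 30+3-2, 38+0) = 42
r[8] = max(3+42-2, 13+36-2, 19+31-2, …, 38+3-2, 31+0) = 48
r[9] = max(3+48-2, 13+42-2, 19+36-2, …, 31+3-2, 41+0) = 53
r[10] = max(3+53-2, 13+48-2, 19+42-2, …, 41+3-2, 31+0) = 60
r[11] = max(3+60-2, 13+53-2, 19+48-2, …, 31+3-2, 68+0) = 68
r[12] = max(3+68-2, 13+60-2, 19+53-2, …, 68+3-2, 34+0) = 71
One optimal plan: pieces 5 + 5 + 2 (2 cuts) → ₹75 − ₹4 = ₹71.

71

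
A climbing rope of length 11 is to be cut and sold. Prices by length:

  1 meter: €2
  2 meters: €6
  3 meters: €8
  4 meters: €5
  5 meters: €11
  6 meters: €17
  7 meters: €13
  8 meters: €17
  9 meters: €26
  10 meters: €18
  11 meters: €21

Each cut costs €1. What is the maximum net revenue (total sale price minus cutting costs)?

Build net[k] bottom-up: net[k] = max over allowed piece i of (p[i] + net[k−i]) − 1 per cut.
net[1] = 2
net[2] = max(2+2-1, 6+0) = 6
net[3] = max(2+6-1, 6+2-1, 8+0) = 8
net[4] = max(2+8-1, 6+6-1, 8+2-1, 5+0) = 11
net[5] = max(2+11-1, 6+8-1, 8+6-1, 5+2-1, 11+0) = 13
net[6] = max(2+13-1, 6+11-1, 8+8-1, 5+6-1, 11+2-1, 17+0) = 17
net[7] = max(2+17-1, 6+13-1, 8+11-1, …, 17+2-1, 13+0) = 18
net[8] = max(2+18-1, 6+17-1, 8+13-1, …, 13+2-1, 17+0) = 22
net[9] = max(2+22-1, 6+18-1, 8+17-1, …, 17+2-1, 26+0) = 26
net[10] = max(2+26-1, 6+22-1, 8+18-1, …, 26+2-1, 18+0) = 27
net[11] = max(2+27-1, 6+26-1, 8+22-1, …, 18+2-1, 21+0) = 31
One optimal plan: pieces 9 + 2 (1 cut) → €32 − €1 = €31.

31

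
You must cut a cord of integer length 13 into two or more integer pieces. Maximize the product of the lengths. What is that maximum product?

Let prod[k] be the best product for length k (with at least one cut). For each first piece i, the rest contributes max(k−i, prod[k−i]).
Small cases: prod[2]=1, prod[3]=2, prod[4]=4, prod[5]=6.
prod[6] = 3×max(3,2) = 3×3 = 9
prod[7] = 2×max(5,6) = 2×6 = 12
prod[8] = 2×max(6,9) = 2×9 = 18
prod[9] = 3×max(6,9) = 3×9 = 27
prod[10] = 2×max(8,18) = 2×18 = 36
prod[11] = 2×max(9,27) = 2×27 = 54
prod[12] = 3×max(9,27) = 3×27 = 81
prod[13] = 2×max(11,54) = 2×54 = 108
One optimal split: 3 + 3 + 3 + 2 + 2; product 3×3×3×2×2 = 108.

108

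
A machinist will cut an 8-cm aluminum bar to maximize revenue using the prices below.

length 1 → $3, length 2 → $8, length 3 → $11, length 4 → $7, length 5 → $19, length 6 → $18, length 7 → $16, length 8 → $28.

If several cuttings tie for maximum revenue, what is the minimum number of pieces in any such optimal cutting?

Build r[k] bottom-up: r[k] = max over allowed piece i of (p[i] + r[k−i]).
r[1] = 3
r[2] = max(3+3, 8+0) = 8
r[3] = max(3+8, 8+3, 11+0) = 11
r[4] = max(3+11, 8+8, 11+3, 7+0) = 16
r[5] = max(3+16, 8+11, 11+8, 7+3, 19+0) = 19
r[6] = max(3+19, 8+16, 11+11, 7+8, 19+3, 18+0) = 24
r[7] = max(3+24, 8+19, 11+16, …, 18+3, 16+0) = 27
r[8] = max(3+27, 8+24, 11+19, …, 16+3, 28+0) = 32
Maximum revenue is $32.
Now minimize piece count subject to staying optimal: for each k, pieces[k] = 1 + min over i with p[i]+r[k−i]=r[k] of pieces[k−i].
pieces[5] = 1
pieces[6] = 3
pieces[7] = 2
pieces[8] = 4

4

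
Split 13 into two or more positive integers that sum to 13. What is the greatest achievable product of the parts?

Let g[k] be the best product for length k (with at least one cut). For each first piece i, the rest contributes max(k−i, g[k−i]).
g[2] = 1*max(1,0) = 1*1 = 1
g[3] = 1*max(2,1) = 1*2 = 2
g[4] = 2*max(2,1) = 2*2 = 4
g[5] = 2*max(3,2) = 2*3 = 6
g[6] = 3*max(3,2) = 3*3 = 9
g[7] = 2*max(5,6) = 2*6 = 12
g[8] = 2*max(6,9) = 2*9 = 18
g[9] = 3*max(6,9) = 3*9 = 27
g[10] = 2*max(8,18) = 2*18 = 36
g[11] = 2*max(9,27) = 2*27 = 54
g[12] = 3*max(9,27) = 3*27 = 81
g[13] = 2*max(11,54) = 2*54 = 108
One optimal split: 3 + 3 + 3 + 2 + 2; product 3*3*3*2*2 = 108.

108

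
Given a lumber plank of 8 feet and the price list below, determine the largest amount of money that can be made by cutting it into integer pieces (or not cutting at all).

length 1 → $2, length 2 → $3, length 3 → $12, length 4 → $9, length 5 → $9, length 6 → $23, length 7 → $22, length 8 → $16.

Consider every possible first cut. R[k] is the best of p[i]+R[k−i] over all sellable i≤k.
R[1] = 2
R[2] = 4  (first piece 1, then R[1]=2)
R[3] = 12
R[4] = 14  (first piece 1, then R[3]=12)
R[5] = 16  (first piece 1, then R[4]=14)
R[6] = 24  (first piece 3, then R[3]=12)
R[7] = 26  (first piece 1, then R[6]=24)
R[8] = 28  (first piece 1, then R[7]=26)
One optimal cutting: 3 + 3 + 1 + 1 → $12 + $12 + $2 + $2 = $28.

28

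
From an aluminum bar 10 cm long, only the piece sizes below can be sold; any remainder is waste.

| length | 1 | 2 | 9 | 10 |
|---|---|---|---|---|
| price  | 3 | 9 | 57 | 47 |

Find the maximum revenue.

60

Let best[k] be the best obtainable value from length k. For each k, try every first piece i and keep the best of price[i] + best[k−i].
best[1] = 3
best[2] = max(3+3, 9+0) = 9
best[3] = max(3+9, 9+3) = 12
best[4] = max(3+12, 9+9) = 18
best[5] = max(3+18, 9+12) = 21
best[6] = max(3+21, 9+18) = 27
best[7] = max(3+27, 9+21) = 30
best[8] = max(3+30, 9+27) = 36
best[9] = max(3+36, 9+30, 57+0) = 57
best[10] = max(3+57, 9+36, 57+3, 47+0) = 60
One optimal cutting: 9 + 1 → $60.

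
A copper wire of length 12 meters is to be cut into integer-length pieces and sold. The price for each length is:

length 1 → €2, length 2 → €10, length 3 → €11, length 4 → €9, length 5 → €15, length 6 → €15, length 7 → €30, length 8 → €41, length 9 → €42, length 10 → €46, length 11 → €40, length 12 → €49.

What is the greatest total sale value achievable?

Build r[k] bottom-up: r[k] = max over allowed piece i of (p[i] + r[k−i]).
r[1] = 2
r[2] = max(2+2, 10+0) = 10
r[3] = max(2+10, 10+2, 11+0) = 12
r[4] = max(2+12, 10+10, 11+2, 9+0) = 20
r[5] = max(2+20, 10+12, 11+10, 9+2, 15+0) = 22
r[6] = max(2+22, 10+20, 11+12, 9+10, 15+2, 15+0) = 30
r[7] = max(2+30, 10+22, 11+20, …, 15+2, 30+0) = 32
r[8] = max(2+32, 10+30, 11+22, …, 30+2, 41+0) = 41
r[9] = max(2+41, 10+32, 11+30, …, 41+2, 42+0) = 43
r[10] = max(2+43, 10+41, 11+32, …, 42+2, 46+0) = 51
r[11] = max(2+51, 10+43, 11+41, …, 46+2, 40+0) = 53
r[12] = max(2+53, 10+51, 11+43, …, 40+2, 49+0) = 61
One optimal cutting: 8 + 2 + 2 → €41 + €10 + €10 = €61.

61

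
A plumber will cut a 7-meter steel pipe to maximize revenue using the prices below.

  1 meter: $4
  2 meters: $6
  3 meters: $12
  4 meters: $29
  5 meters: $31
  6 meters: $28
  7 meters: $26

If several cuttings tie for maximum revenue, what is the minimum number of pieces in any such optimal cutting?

Build r[k] bottom-up: r[k] = max over allowed piece i of (p[i] + r[k−i]).
r[1] = 4
r[2] = max(4+4, 6+0) = 8
r[3] = max(4+8, 6+4, 12+0) = 12
r[4] = max(4+12, 6+8, 12+4, 29+0) = 29
r[5] = max(4+29, 6+12, 12+8, 29+4, 31+0) = 33
r[6] = max(4+33, 6+29, 12+12, 29+8, 31+4, 28+0) = 37
r[7] = max(4+37, 6+33, 12+29, …, 28+4, 26+0) = 41
Maximum revenue is $41.
Now minimize piece count subject to staying optimal: for each k, pieces[k] = 1 + min over i with p[i]+r[k−i]=r[k] of pieces[k−i].
pieces[4] = 1
pieces[5] = 2
pieces[6] = 3
pieces[7] = 2

2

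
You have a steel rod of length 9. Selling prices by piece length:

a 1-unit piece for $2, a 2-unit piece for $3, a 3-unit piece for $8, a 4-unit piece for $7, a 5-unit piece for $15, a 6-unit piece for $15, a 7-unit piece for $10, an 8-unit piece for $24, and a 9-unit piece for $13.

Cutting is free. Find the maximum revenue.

Let r[k] be the best obtainable value from length k. For each k, try every first piece i and keep the best of price[i] + r[k−i].
r[1] = 2
r[2] = max(2+2, 3+0) = 4
r[3] = max(2+4, 3+2, 8+0) = 8
r[4] = max(2+8, 3+4, 8+2, 7+0) = 10
r[5] = max(2+10, 3+8, 8+4, 7+2, 15+0) = 15
r[6] = max(2+15, 3+10, 8+8, 7+4, 15+2, 15+0) = 17
r[7] = max(2+17, 3+15, 8+10, …, 15+2, 10+0) = 19
r[8] = max(2+19, 3+17, 8+15, …, 10+2, 24+0) = 24
r[9] = max(2+24, 3+19, 8+17, …, 24+2, 13+0) = 26
One optimal cutting: 8 + 1 → $24 + $2 = $26.

26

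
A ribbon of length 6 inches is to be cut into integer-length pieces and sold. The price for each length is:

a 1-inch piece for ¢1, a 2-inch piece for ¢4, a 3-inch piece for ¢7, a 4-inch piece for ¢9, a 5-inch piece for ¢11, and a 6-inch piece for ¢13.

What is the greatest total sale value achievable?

Build v[k] bottom-up: v[k] = max over allowed piece i of (p[i] + v[k−i]).
v[1] = 1
v[2] = max(1+1, 4+0) = 4
v[3] = max(1+4, 4+1, 7+0) = 7
v[4] = max(1+7, 4+4, 7+1, 9+0) = 9
v[5] = max(1+9, 4+7, 7+4, 9+1, 11+0) = 11
v[6] = max(1+11, 4+9, 7+7, 9+4, 11+1, 13+0) = 14
One optimal cutting: 3 + 3 → ¢7 + ¢7 = ¢14.

14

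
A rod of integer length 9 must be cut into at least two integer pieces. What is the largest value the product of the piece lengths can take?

Let m[k] be the best product for length k (with at least one cut). For each first piece i, the rest contributes max(k−i, m[k−i]).
m[2] = 1·max(1,0) = 1·1 = 1
m[3] = 1·max(2,1) = 1·2 = 2
m[4] = 2·max(2,1) = 2·2 = 4
m[5] = 2·max(3,2) = 2·3 = 6
m[6] = 3·max(3,2) = 3·3 = 9
m[7] = 2·max(5,6) = 2·6 = 12
m[8] = 2·max(6,9) = 2·9 = 18
m[9] = 3·max(6,9) = 3·9 = 27
One optimal split: 3 + 3 + 3; product 3·3·3 = 27.

27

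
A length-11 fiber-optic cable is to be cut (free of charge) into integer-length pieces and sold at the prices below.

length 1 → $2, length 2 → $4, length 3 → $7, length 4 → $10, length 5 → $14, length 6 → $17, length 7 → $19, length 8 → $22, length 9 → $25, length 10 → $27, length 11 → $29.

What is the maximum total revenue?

Let v[k] be the best obtainable value from length k. For each k, try every first piece i and keep the best of price[i] + v[k−i].
v[1] = 2
v[2] = 4  (first piece 1, then v[1]=2)
v[3] = 7
v[4] = 10
v[5] = 14
v[6] = 17
v[7] = 19  (first piece 1, then v[6]=17)
v[8] = 22
v[9] = 25
v[10] = 28  (first piece 5, then v[5]=14)
v[11] = 31  (first piece 5, then v[6]=17)
One optimal cutting: 6 + 5 → $17 + $14 = $31.

31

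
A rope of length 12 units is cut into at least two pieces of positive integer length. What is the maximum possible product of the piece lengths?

81

Define m[k] = max over 1≤i<k of i · max(k−i, m[k−i]); the inner max lets the remainder stay uncut if that's better.
m[2] = 1·max(1,0) = 1·1 = 1
m[3] = 1·max(2,1) = 1·2 = 2
m[4] = 2·max(2,1) = 2·2 = 4
m[5] = 2·max(3,2) = 2·3 = 6
m[6] = 3·max(3,2) = 3·3 = 9
m[7] = 2·max(5,6) = 2·6 = 12
m[8] = 2·max(6,9) = 2·9 = 18
m[9] = 3·max(6,9) = 3·9 = 27
m[10] = 2·max(8,18) = 2·18 = 36
m[11] = 2·max(9,27) = 2·27 = 54
m[12] = 3·max(9,27) = 3·27 = 81
One optimal split: 3 + 3 + 3 + 3; product 3·3·3·3 = 81.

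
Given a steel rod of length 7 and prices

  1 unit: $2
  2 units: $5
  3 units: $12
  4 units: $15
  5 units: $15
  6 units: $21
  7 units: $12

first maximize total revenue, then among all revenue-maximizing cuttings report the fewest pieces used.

Consider every possible first cut. r[k] is the best of p[i]+r[k−i] over all sellable i≤k.
r[1] = 2
r[2] = 5
r[3] = 12
r[4] = 15
r[5] = 17  (first piece 1, then r[4]=15)
r[6] = 24  (first piece 3, then r[3]=12)
r[7] = 27  (first piece 3, then r[4]=15)
Maximum revenue is $27.
Now minimize piece count subject to staying optimal: for each k, pieces[k] = 1 + min over i with p[i]+r[k−i]=r[k] of pieces[k−i].
pieces[4] = 1
pieces[5] = 2
pieces[6] = 2
pieces[7] = 2

2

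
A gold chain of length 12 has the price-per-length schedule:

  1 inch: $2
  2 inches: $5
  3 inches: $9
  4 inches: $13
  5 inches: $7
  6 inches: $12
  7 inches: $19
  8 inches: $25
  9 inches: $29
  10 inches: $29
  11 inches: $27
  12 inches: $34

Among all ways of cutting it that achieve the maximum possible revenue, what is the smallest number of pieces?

Build r[k] bottom-up: r[k] = max over allowed piece i of (p[i] + r[k−i]).
r[1] = 2
r[2] = max(2+2, 5+0) = 5
r[3] = max(2+5, 5+2, 9+0) = 9
r[4] = max(2+9, 5+5, 9+2, 13+0) = 13
r[5] = max(2+13, 5+9, 9+5, 13+2, 7+0) = 15
r[6] = max(2+15, 5+13, 9+9, 13+5, 7+2, 12+0) = 18
r[7] = max(2+18, 5+15, 9+13, …, 12+2, 19+0) = 22
r[8] = max(2+22, 5+18, 9+15, …, 19+2, 25+0) = 26
r[9] = max(2+26, 5+22, 9+18, …, 25+2, 29+0) = 29
r[10] = max(2+29, 5+26, 9+22, …, 29+2, 29+0) = 31
r[11] = max(2+31, 5+29, 9+26, …, 29+2, 27+0) = 35
r[12] = max(2+35, 5+31, 9+29, …, 27+2, 34+0) = 39
Maximum revenue is $39.
Now minimize piece count subject to staying optimal: for each k, pieces[k] = 1 + min over i with p[i]+r[k−i]=r[k] of pieces[k−i].
pieces[9] = 1
pieces[10] = 2
pieces[11] = 3
pieces[12] = 3

3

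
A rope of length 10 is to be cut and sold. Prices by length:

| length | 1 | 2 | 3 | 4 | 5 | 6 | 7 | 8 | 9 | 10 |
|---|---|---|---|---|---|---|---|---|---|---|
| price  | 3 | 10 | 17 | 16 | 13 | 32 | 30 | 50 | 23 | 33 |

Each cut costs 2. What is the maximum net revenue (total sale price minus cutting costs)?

58

Consider every possible first cut. r[k] is the best of p[i]+r[k−i] over all sellable i≤k, charging 2 whenever i<k.
r[1] = 3
r[2] = 10
r[3] = 17
r[4] = 18  (first piece 1, then r[3]=17)
r[5] = 25  (first piece 2, then r[3]=17)
r[6] = 32  (first piece 3, then r[3]=17)
r[7] = 33  (first piece 1, then r[6]=32)
r[8] = 50
r[9] = 51  (first piece 1, then r[8]=50)
r[10] = 58  (first piece 2, then r[8]=50)
One optimal plan: pieces 8 + 2 (1 cut) → 60 − 2 = 58.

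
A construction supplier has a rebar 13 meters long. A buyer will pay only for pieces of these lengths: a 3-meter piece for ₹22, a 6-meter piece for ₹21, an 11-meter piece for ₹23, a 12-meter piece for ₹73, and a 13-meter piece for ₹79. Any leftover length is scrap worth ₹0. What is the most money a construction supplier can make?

Let best[k] be the best obtainable value from length k. For each k, try every first piece i and keep the best of price[i] + best[k−i].
best[1] = 0
best[2] = 0
best[3] = 22
best[4] = 22
best[5] = 22
best[6] = max(22+22, 21+0) = 44
best[7] = max(22+22, 21+0) = 44
best[8] = max(22+22, 21+0) = 44
best[9] = max(22+44, 21+22) = 66
best[10] = max(22+44, 21+22) = 66
best[11] = max(22+44, 21+22, 23+0) = 66
best[12] = max(22+66, 21+44, 23+0, 73+0) = 88
best[13] = max(22+66, 21+44, 23+0, 73+0, 79+0) = 88
One optimal cutting: pieces 3 + 3 + 3 + 3 with 1 meter of scrap → ₹88.

88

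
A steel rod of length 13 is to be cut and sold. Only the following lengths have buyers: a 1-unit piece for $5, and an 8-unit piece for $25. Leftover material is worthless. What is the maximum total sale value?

Consider every possible first cut. r[k] is the best of p[i]+r[k−i] over all sellable i≤k.
r[1] = 5
r[2] = 10  (first piece 1, then r[1]=5)
r[3] = 15  (first piece 1, then r[2]=10)
r[4] = 20  (first piece 1, then r[3]=15)
r[5] = 25  (first piece 1, then r[4]=20)
r[6] = 30  (first piece 1, then r[5]=25)
r[7] = 35  (first piece 1, then r[6]=30)
r[8] = 40  (first piece 1, then r[7]=35)
r[9] = 45  (first piece 1, then r[8]=40)
r[10] = 50  (first piece 1, then r[9]=45)
r[11] = 55  (first piece 1, then r[10]=50)
r[12] = 60  (first piece 1, then r[11]=55)
r[13] = 65  (first piece 1, then r[12]=60)
One optimal cutting: 1 + 1 + 1 + 1 + 1 + 1 + 1 + 1 + 1 + 1 + 1 + 1 + 1 → $65.

65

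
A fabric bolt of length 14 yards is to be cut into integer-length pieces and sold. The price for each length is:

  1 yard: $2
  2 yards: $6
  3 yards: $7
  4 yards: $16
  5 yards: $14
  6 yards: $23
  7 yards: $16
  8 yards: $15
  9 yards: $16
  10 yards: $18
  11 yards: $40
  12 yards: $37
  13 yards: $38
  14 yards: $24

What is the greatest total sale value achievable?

Build R[k] bottom-up: R[k] = max over allowed piece i of (p[i] + R[k−i]).
R[1] = 2
R[2] = max(2+2, 6+0) = 6
R[3] = max(2+6, 6+2, 7+0) = 8
R[4] = max(2+8, 6+6, 7+2, 16+0) = 16
R[5] = max(2+16, 6+8, 7+6, 16+2, 14+0) = 18
R[6] = max(2+18, 6+16, 7+8, 16+6, 14+2, 23+0) = 23
R[7] = max(2+23, 6+18, 7+16, …, 23+2, 16+0) = 25
R[8] = max(2+25, 6+23, 7+18, …, 16+2, 15+0) = 32
R[9] = max(2+32, 6+25, 7+23, …, 15+2, 16+0) = 34
R[10] = max(2+34, 6+32, 7+25, …, 16+2, 18+0) = 39
R[11] = max(2+39, 6+34, 7+32, …, 18+2, 40+0) = 41
R[12] = max(2+41, 6+39, 7+34, …, 40+2, 37+0) = 48
R[13] = max(2+48, 6+41, 7+39, …, 37+2, 38+0) = 50
R[14] = max(2+50, 6+48, 7+41, …, 38+2, 24+0) = 55
One optimal cutting: 6 + 4 + 4 → $23 + $16 + $16 = $55.

55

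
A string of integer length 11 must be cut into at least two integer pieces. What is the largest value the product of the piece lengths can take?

54

Fill f[k] for k=2..11: at each k try every first piece i and multiply by the better of (k−i) uncut or f[k−i].
f[2] = 1×max(1,0) = 1×1 = 1
f[3] = max(1×2, 2×1) = 2
f[4] = max(1×3, 2×2, 3×1) = 4
f[5] = max(1×4, 2×3, 3×2, 4×1) = 6
f[6] = max(1×6, 2×4, 3×3, 4×2, 5×1) = 9
f[7] = max(1×9, 2×6, 3×4, 4×3, 5×2, 6×1) = 12
f[8] = max(1×12, 2×9, 3×6, …, 6×2, 7×1) = 18
f[9] = max(1×18, 2×12, 3×9, …, 7×2, 8×1) = 27
f[10] = max(1×27, 2×18, 3×12, …, 8×2, 9×1) = 36
f[11] = max(1×36, 2×27, 3×18, …, 9×2, 10×1) = 54
One optimal split: 3 + 3 + 3 + 2; product 3×3×3×2 = 54.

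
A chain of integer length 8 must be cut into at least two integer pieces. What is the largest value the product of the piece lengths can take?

18

Fill g[k] for k=2..8: at each k try every first piece i and multiply by the better of (k−i) uncut or g[k−i].
g[2] = 1*max(1,0) = 1*1 = 1
g[3] = max(1*2, 2*1) = 2
g[4] = max(1*3, 2*2, 3*1) = 4
g[5] = max(1*4, 2*3, 3*2, 4*1) = 6
g[6] = max(1*6, 2*4, 3*3, 4*2, 5*1) = 9
g[7] = max(1*9, 2*6, 3*4, 4*3, 5*2, 6*1) = 12
g[8] = max(1*12, 2*9, 3*6, …, 6*2, 7*1) = 18
One optimal split: 3 + 3 + 2; product 3*3*2 = 18.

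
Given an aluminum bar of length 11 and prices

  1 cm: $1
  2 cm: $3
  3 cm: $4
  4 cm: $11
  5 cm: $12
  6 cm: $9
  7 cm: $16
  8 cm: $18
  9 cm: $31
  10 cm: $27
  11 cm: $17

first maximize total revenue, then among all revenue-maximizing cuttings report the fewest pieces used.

2

Build r[k] bottom-up: r[k] = max over allowed piece i of (p[i] + r[k−i]).
r[1] = 1
r[2] = max(1+1, 3+0) = 3
r[3] = max(1+3, 3+1, 4+0) = 4
r[4] = max(1+4, 3+3, 4+1, 11+0) = 11
r[5] = max(1+11, 3+4, 4+3, 11+1, 12+0) = 12
r[6] = max(1+12, 3+11, 4+4, 11+3, 12+1, 9+0) = 14
r[7] = max(1+14, 3+12, 4+11, …, 9+1, 16+0) = 16
r[8] = max(1+16, 3+14, 4+12, …, 16+1, 18+0) = 22
r[9] = max(1+22, 3+16, 4+14, …, 18+1, 31+0) = 31
r[10] = max(1+31, 3+22, 4+16, …, 31+1, 27+0) = 32
r[11] = max(1+32, 3+31, 4+22, …, 27+1, 17+0) = 34
Maximum revenue is $34.
Now minimize piece count subject to staying optimal: for each k, pieces[k] = 1 + min over i with p[i]+r[k−i]=r[k] of pieces[k−i].
pieces[8] = 2
pieces[9] = 1
pieces[10] = 2
pieces[11] = 2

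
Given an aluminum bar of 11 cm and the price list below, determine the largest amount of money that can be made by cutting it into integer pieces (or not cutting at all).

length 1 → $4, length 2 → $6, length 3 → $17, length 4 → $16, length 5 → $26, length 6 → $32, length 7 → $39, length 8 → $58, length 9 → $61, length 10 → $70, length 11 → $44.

Build best[k] bottom-up: best[k] = max over allowed piece i of (p[i] + best[k−i]).
best[1] = 4
best[2] = 8  (first piece 1, then best[1]=4)
best[3] = 17
best[4] = 21  (first piece 1, then best[3]=17)
best[5] = 26
best[6] = 34  (first piece 3, then best[3]=17)
best[7] = 39
best[8] = 58
best[9] = 62  (first piece 1, then best[8]=58)
best[10] = 70
best[11] = 75  (first piece 3, then best[8]=58)
One optimal cutting: 8 + 3 → $58 + $17 = $75.

75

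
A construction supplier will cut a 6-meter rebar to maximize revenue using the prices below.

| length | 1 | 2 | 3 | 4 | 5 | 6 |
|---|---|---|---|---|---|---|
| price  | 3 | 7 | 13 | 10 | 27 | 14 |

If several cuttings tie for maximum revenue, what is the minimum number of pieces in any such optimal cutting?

Consider every possible first cut. r[k] is the best of p[i]+r[k−i] over all sellable i≤k.
r[1] = 3
r[2] = 7
r[3] = 13
r[4] = 16  (first piece 1, then r[3]=13)
r[5] = 27
r[6] = 30  (first piece 1, then r[5]=27)
Maximum revenue is ₹30.
Now minimize piece count subject to staying optimal: for each k, pieces[k] = 1 + min over i with p[i]+r[k−i]=r[k] of pieces[k−i].
pieces[3] = 1
pieces[4] = 2
pieces[5] = 1
pieces[6] = 2

2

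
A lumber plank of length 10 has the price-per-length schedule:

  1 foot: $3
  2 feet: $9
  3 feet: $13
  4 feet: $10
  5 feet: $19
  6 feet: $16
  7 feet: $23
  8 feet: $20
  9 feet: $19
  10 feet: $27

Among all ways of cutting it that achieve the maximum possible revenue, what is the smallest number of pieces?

Consider every possible first cut. r[k] is the best of p[i]+r[k−i] over all sellable i≤k.
r[1] = 3
r[2] = max(3+3, 9+0) = 9
r[3] = max(3+9, 9+3, 13+0) = 13
r[4] = max(3+13, 9+9, 13+3, 10+0) = 18
r[5] = max(3+18, 9+13, 13+9, 10+3, 19+0) = 22
r[6] = max(3+22, 9+18, 13+13, 10+9, 19+3, 16+0) = 27
r[7] = max(3+27, 9+22, 13+18, …, 16+3, 23+0) = 31
r[8] = max(3+31, 9+27, 13+22, …, 23+3, 20+0) = 36
r[9] = max(3+36, 9+31, 13+27, …, 20+3, 19+0) = 40
r[10] = max(3+40, 9+36, 13+31, …, 19+3, 27+0) = 45
Maximum revenue is $45.
Now minimize piece count subject to staying optimal: for each k, pieces[k] = 1 + min over i with p[i]+r[k−i]=r[k] of pieces[k−i].
pieces[7] = 3
pieces[8] = 4
pieces[9] = 4
pieces[10] = 5

5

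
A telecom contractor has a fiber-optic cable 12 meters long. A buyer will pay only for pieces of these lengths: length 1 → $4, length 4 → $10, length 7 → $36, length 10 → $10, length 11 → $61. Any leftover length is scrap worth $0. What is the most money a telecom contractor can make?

65

Let best[k] be the best obtainable value from length k. For each k, try every first piece i and keep the best of price[i] + best[k−i].
best[1] = 4
best[2] = 8  (first piece 1, then best[1]=4)
best[3] = 12  (first piece 1, then best[2]=8)
best[4] = 16  (first piece 1, then best[3]=12)
best[5] = 20  (first piece 1, then best[4]=16)
best[6] = 24  (first piece 1, then best[5]=20)
best[7] = 36
best[8] = 40  (first piece 1, then best[7]=36)
best[9] = 44  (first piece 1, then best[8]=40)
best[10] = 48  (first piece 1, then best[9]=44)
best[11] = 61
best[12] = 65  (first piece 1, then best[11]=61)
One optimal cutting: 11 + 1 → $65.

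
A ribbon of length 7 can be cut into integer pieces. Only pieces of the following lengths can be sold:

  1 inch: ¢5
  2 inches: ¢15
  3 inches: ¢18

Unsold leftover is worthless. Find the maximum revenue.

50

Let f[k] be the best obtainable value from length k. For each k, try every first piece i and keep the best of price[i] + f[k−i].
f[1] = 5
f[2] = 15
f[3] = 20  (first piece 1, then f[2]=15)
f[4] = 30  (first piece 2, then f[2]=15)
f[5] = 35  (first piece 1, then f[4]=30)
f[6] = 45  (first piece 2, then f[4]=30)
f[7] = 50  (first piece 1, then f[6]=45)
One optimal cutting: 2 + 2 + 2 + 1 → ¢50.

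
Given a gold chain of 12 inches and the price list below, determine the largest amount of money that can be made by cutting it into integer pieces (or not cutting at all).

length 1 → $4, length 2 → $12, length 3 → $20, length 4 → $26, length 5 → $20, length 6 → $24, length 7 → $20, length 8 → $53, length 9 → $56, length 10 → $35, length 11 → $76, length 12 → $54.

Build r[k] bottom-up: r[k] = max over allowed piece i of (p[i] + r[k−i]).
r[1] = 4
r[2] = max(4+4, 12+0) = 12
r[3] = max(4+12, 12+4, 20+0) = 20
r[4] = max(4+20, 12+12, 20+4, 26+0) = 26
r[5] = max(4+26, 12+20, 20+12, 26+4, 20+0) = 32
r[6] = max(4+32, 12+26, 20+20, 26+12, 20+4, 24+0) = 40
r[7] = max(4+40, 12+32, 20+26, …, 24+4, 20+0) = 46
r[8] = max(4+46, 12+40, 20+32, …, 20+4, 53+0) = 53
r[9] = max(4+53, 12+46, 20+40, …, 53+4, 56+0) = 60
r[10] = max(4+60, 12+53, 20+46, …, 56+4, 35+0) = 66
r[11] = max(4+66, 12+60, 20+53, …, 35+4, 76+0) = 76
r[12] = max(4+76, 12+66, 20+60, …, 76+4, 54+0) = 80
One optimal cutting: 11 + 1 → $76 + $4 = $80.

80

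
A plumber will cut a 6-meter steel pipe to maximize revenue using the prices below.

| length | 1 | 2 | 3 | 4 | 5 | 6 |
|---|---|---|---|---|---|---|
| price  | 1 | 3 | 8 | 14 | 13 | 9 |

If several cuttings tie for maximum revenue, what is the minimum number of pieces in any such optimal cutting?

Build r[k] bottom-up: r[k] = max over allowed piece i of (p[i] + r[k−i]).
r[1] = 1
r[2] = 3
r[3] = 8
r[4] = 14
r[5] = 15  (first piece 1, then r[4]=14)
r[6] = 17  (first piece 2, then r[4]=14)
Maximum revenue is $17.
Now minimize piece count subject to staying optimal: for each k, pieces[k] = 1 + min over i with p[i]+r[k−i]=r[k] of pieces[k−i].
pieces[3] = 1
pieces[4] = 1
pieces[5] = 2
pieces[6] = 2

2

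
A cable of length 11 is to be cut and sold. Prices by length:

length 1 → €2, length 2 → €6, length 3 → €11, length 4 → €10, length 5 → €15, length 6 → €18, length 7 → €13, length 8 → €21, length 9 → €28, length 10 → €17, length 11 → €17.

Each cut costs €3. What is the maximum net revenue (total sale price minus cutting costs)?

Let r[k] be the best obtainable value from length k. For each k, try every first piece i and keep the best of price[i] + r[k−i] minus the 3 cut fee when i<k.
r[1] = 2
r[2] = 6
r[3] = 11
r[4] = 10  (first piece 1, then r[3]=11)
r[5] = 15
r[6] = 19  (first piece 3, then r[3]=11)
r[7] = 18  (first piece 1, then r[6]=19)
r[8] = 23  (first piece 3, then r[5]=15)
r[9] = 28
r[10] = 27  (first piece 1, then r[9]=28)
r[11] = 31  (first piece 2, then r[9]=28)
One optimal plan: pieces 9 + 2 (1 cut) → €34 − €3 = €31.

31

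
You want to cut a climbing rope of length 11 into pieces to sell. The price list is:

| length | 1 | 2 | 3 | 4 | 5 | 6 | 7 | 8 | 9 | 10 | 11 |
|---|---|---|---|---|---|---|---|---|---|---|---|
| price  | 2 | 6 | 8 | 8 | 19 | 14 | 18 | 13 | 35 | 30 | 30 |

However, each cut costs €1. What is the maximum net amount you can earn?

40

Consider every possible first cut. v[k] is the best of p[i]+v[k−i] over all sellable i≤k, charging 1 whenever i<k.
v[1] = 2
v[2] = max(2+2-1, 6+0) = 6
v[3] = max(2+6-1, 6+2-1, 8+0) = 8
v[4] = max(2+8-1, 6+6-1, 8+2-1, 8+0) = 11
v[5] = max(2+11-1, 6+8-1, 8+6-1, 8+2-1, 19+0) = 19
v[6] = max(2+19-1, 6+11-1, 8+8-1, 8+6-1, 19+2-1, 14+0) = 20
v[7] = max(2+20-1, 6+19-1, 8+11-1, …, 14+2-1, 18+0) = 24
v[8] = max(2+24-1, 6+20-1, 8+19-1, …, 18+2-1, 13+0) = 26
v[9] = max(2+26-1, 6+24-1, 8+20-1, …, 13+2-1, 35+0) = 35
v[10] = max(2+35-1, 6+26-1, 8+24-1, …, 35+2-1, 30+0) = 37
v[11] = max(2+37-1, 6+35-1, 8+26-1, …, 30+2-1, 30+0) = 40
One optimal plan: pieces 9 + 2 (1 cut) → €41 − €1 = €40.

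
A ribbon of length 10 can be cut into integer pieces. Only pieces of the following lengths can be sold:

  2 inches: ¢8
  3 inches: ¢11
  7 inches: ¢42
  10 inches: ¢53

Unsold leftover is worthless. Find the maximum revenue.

Consider every possible first cut. f[k] is the best of p[i]+f[k−i] over all sellable i≤k.
f[1] = 0
f[2] = 8
f[3] = max(8+0, 11+0) = 11
f[4] = max(8+8, 11+0) = 16
f[5] = max(8+11, 11+8) = 19
f[6] = max(8+16, 11+11) = 24
f[7] = max(8+19, 11+16, 42+0) = 42
f[8] = max(8+24, 11+19, 42+0) = 42
f[9] = max(8+42, 11+24, 42+8) = 50
f[10] = max(8+42, 11+42, 42+11, 53+0) = 53
One optimal cutting: 7 + 3 → ¢53.

53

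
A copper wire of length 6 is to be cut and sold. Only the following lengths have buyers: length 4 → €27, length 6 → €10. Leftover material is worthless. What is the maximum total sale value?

27

Consider every possible first cut. r[k] is the best of p[i]+r[k−i] over all sellable i≤k.
r[1] = 0
r[2] = 0
r[3] = 0
r[4] = 27
r[5] = 27
r[6] = 27
One optimal cutting: pieces 4 with 2 meters of scrap → €27.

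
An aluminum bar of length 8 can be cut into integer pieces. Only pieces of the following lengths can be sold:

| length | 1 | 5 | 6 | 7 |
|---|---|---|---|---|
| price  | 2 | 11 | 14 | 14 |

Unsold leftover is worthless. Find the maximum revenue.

18

Let best[k] be the best obtainable value from length k. For each k, try every first piece i and keep the best of price[i] + best[k−i].
best[1] = 2
best[2] = 4  (first piece 1, then best[1]=2)
best[3] = 6  (first piece 1, then best[2]=4)
best[4] = 8  (first piece 1, then best[3]=6)
best[5] = 11
best[6] = 14
best[7] = 16  (first piece 1, then best[6]=14)
best[8] = 18  (first piece 1, then best[7]=16)
One optimal cutting: 6 + 1 + 1 → $18.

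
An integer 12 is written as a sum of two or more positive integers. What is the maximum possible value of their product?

Define prod[k] = max over 1≤i<k of i · max(k−i, prod[k−i]); the inner max lets the remainder stay uncut if that's better.
prod[2] = 1*max(1,0) = 1*1 = 1
prod[3] = 1*max(2,1) = 1*2 = 2
prod[4] = 2*max(2,1) = 2*2 = 4
prod[5] = 2*max(3,2) = 2*3 = 6
prod[6] = 3*max(3,2) = 3*3 = 9
prod[7] = 2*max(5,6) = 2*6 = 12
prod[8] = 2*max(6,9) = 2*9 = 18
prod[9] = 3*max(6,9) = 3*9 = 27
prod[10] = 2*max(8,18) = 2*18 = 36
prod[11] = 2*max(9,27) = 2*27 = 54
prod[12] = 3*max(9,27) = 3*27 = 81
One optimal split: 3 + 3 + 3 + 3; product 3*3*3*3 = 81.

81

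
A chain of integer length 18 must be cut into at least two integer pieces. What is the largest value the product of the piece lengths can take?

Let prod[k] be the best product for length k (with at least one cut). For each first piece i, the rest contributes max(k−i, prod[k−i]).
prod[2] = 1*max(1,0) = 1*1 = 1
prod[3] = 1*max(2,1) = 1*2 = 2
prod[4] = 2*max(2,1) = 2*2 = 4
prod[5] = 2*max(3,2) = 2*3 = 6
prod[6] = 3*max(3,2) = 3*3 = 9
prod[7] = 2*max(5,6) = 2*6 = 12
prod[8] = 2*max(6,9) = 2*9 = 18
prod[9] = 3*max(6,9) = 3*9 = 27
prod[10] = 2*max(8,18) = 2*18 = 36
prod[11] = 2*max(9,27) = 2*27 = 54
prod[12] = 3*max(9,27) = 3*27 = 81
prod[13] = 2*max(11,54) = 2*54 = 108
prod[14] = 2*max(12,81) = 2*81 = 162
prod[15] = 3*max(12,81) = 3*81 = 243
prod[16] = 2*max(14,162) = 2*162 = 324
prod[17] = 2*max(15,243) = 2*243 = 486
prod[18] = 3*max(15,243) = 3*243 = 729
One optimal split: 3 + 3 + 3 + 3 + 3 + 3; product 3*3*3*3*3*3 = 729.

729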